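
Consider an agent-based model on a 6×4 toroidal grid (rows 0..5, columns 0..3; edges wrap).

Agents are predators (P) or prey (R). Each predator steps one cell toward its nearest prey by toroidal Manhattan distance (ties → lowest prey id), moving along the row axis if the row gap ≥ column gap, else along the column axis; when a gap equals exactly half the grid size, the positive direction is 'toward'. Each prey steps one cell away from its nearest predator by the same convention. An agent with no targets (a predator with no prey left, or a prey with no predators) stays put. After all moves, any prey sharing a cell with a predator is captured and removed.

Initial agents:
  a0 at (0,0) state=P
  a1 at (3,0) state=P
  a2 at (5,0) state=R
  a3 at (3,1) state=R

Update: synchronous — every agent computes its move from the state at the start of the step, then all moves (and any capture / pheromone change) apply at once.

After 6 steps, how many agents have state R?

1

t=1: a0@(5,0):P a1@(3,1):P a2@(4,0):R a3@(3,2):R
t=2: a0@(4,0):P a1@(3,2):P a2@(3,0):R a3@(3,3):R
t=3: a0@(3,0):P a1@(3,3):P a2@(2,0):R
t=4: a0@(2,0):P a1@(2,3):P a2@(1,0):R
t=5: a0@(1,0):P a1@(1,3):P a2@(0,0):R
t=6: a0@(0,0):P a1@(0,3):P a2@(5,0):R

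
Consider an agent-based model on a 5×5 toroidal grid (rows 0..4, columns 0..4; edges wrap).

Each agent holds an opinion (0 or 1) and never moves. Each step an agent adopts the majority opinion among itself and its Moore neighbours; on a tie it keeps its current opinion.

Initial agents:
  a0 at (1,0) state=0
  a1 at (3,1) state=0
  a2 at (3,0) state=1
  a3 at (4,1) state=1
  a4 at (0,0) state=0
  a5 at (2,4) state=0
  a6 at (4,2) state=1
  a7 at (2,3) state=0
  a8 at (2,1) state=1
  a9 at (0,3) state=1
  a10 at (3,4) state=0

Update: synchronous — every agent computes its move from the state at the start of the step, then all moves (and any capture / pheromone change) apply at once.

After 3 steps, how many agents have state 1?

6

t=1: a0@(1,0):0 a1@(3,1):1 a2@(3,0):1 a3@(4,1):1 a4@(0,0):0 a5@(2,4):0 a6@(4,2):1 a7@(2,3):0 a8@(2,1):1 a9@(0,3):1 a10@(3,4):0
t=2: (unchanged — steady state)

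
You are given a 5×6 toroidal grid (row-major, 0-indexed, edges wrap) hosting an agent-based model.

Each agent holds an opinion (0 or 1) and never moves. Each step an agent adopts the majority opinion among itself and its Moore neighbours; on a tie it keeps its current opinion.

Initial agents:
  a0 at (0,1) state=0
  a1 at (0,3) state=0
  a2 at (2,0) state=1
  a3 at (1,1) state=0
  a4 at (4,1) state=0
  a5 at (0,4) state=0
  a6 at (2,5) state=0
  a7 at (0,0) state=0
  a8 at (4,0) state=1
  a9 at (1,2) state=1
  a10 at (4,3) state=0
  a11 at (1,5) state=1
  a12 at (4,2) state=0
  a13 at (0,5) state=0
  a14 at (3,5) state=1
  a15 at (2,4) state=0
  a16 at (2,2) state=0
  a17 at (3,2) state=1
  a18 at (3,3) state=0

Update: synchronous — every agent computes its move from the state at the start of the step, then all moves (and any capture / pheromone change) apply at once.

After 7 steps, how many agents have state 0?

t=1: a0@(0,1):0 a1@(0,3):0 a2@(2,0):1 a3@(1,1):0 a4@(4,1):0 a5@(0,4):0 a6@(2,5):1 a7@(0,0):0 a8@(4,0):0 a9@(1,2):0 a10@(4,3):0 a11@(1,5):0 a12@(4,2):0 a13@(0,5):0 a14@(3,5):1 a15@(2,4):0 a16@(2,2):0 a17@(3,2):0 a18@(3,3):0
t=2: (unchanged — steady state)

16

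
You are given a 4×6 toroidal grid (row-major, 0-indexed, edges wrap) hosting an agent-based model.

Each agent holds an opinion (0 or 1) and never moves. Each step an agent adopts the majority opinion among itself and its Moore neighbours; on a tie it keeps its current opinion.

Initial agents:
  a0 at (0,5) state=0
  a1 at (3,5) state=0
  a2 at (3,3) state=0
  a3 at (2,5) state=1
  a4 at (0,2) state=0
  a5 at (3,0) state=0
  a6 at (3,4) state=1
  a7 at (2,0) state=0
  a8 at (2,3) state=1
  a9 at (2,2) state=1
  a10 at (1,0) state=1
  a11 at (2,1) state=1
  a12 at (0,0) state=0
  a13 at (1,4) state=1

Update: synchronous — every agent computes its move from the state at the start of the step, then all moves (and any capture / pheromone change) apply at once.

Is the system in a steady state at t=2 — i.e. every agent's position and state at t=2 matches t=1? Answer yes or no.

yes

t=1: a0@(0,5):0 a1@(3,5):0 a2@(3,3):1 a3@(2,5):1 a4@(0,2):0 a5@(3,0):0 a6@(3,4):1 a7@(2,0):0 a8@(2,3):1 a9@(2,2):1 a10@(1,0):1 a11@(2,1):1 a12@(0,0):0 a13@(1,4):1
t=2: (unchanged — steady state)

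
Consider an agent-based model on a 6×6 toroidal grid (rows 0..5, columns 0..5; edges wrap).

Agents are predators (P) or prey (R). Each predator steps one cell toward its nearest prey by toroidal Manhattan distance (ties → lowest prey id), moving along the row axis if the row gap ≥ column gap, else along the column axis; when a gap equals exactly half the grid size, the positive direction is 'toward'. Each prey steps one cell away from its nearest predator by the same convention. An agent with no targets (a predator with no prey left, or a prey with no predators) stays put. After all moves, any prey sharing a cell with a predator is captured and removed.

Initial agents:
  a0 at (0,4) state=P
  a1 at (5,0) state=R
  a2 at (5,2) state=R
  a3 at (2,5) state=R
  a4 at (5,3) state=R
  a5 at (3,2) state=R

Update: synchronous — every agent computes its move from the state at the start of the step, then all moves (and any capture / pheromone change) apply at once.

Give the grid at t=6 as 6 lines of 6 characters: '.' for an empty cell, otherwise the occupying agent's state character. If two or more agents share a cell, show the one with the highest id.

....P.
......
......
R.R...
.....R
...R..

t=1: a0@(5,4):P a1@(5,1):R a2@(5,1):R a3@(3,5):R a4@(4,3):R a5@(2,2):R
t=2: a0@(4,4):P a1@(5,0):R a2@(5,0):R a3@(2,5):R a4@(3,3):R a5@(1,2):R
t=3: a0@(3,4):P a1@(5,1):R a2@(5,1):R a3@(1,5):R a4@(2,3):R a5@(0,2):R
t=4: a0@(2,4):P a1@(5,0):R a2@(5,0):R a3@(0,5):R a4@(1,3):R a5@(5,2):R
t=5: a0@(1,4):P a1@(4,0):R a2@(4,0):R a3@(5,5):R a4@(0,3):R a5@(4,2):R
t=6: a0@(0,4):P a1@(3,0):R a2@(3,0):R a3@(4,5):R a4@(5,3):R a5@(3,2):R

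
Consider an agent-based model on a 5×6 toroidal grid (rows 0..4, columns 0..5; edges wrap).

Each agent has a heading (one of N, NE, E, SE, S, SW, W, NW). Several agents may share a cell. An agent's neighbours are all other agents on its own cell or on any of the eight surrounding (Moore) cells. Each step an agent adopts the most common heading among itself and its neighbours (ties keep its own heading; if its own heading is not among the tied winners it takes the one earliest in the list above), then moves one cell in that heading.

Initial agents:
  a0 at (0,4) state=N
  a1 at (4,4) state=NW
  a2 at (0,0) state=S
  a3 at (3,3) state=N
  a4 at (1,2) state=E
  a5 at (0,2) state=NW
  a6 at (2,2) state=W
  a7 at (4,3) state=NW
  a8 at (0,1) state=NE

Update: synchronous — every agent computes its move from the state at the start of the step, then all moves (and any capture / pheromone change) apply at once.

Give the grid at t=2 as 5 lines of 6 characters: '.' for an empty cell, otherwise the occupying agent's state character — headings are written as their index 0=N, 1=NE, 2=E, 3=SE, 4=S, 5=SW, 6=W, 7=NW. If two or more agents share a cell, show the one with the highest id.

......
77..2.
477...
777...
......

t=1: a0@(4,3):NW a1@(3,3):NW a2@(1,0):S a3@(2,2):NW a4@(1,3):E a5@(4,1):NW a6@(2,1):W a7@(3,2):NW a8@(4,2):NE
t=2: a0@(3,2):NW a1@(2,2):NW a2@(2,0):S a3@(1,1):NW a4@(1,4):E a5@(3,0):NW a6@(1,0):NW a7@(2,1):NW a8@(3,1):NW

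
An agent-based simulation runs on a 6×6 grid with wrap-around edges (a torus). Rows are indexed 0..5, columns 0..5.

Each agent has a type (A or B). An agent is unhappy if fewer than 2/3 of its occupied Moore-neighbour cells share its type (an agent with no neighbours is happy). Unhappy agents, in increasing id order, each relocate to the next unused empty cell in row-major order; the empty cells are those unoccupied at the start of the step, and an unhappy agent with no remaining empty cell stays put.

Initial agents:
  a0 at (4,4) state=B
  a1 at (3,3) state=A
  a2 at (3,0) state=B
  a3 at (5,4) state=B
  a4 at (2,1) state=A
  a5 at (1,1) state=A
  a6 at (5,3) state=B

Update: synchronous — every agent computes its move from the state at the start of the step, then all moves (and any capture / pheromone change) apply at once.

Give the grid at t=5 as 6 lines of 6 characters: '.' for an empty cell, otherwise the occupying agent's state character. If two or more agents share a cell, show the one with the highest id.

t=1: a0@(4,4):B a1@(0,0):A a2@(0,1):B a3@(5,4):B a4@(0,2):A a5@(1,1):A a6@(5,3):B
t=2: a0@(4,4):B a1@(0,3):A a2@(0,4):B a3@(5,4):B a4@(0,5):A a5@(1,1):A a6@(5,3):B
t=3: a0@(4,4):B a1@(0,0):A a2@(0,1):B a3@(0,2):B a4@(1,0):A a5@(1,1):A a6@(5,3):B
t=4: a0@(4,4):B a1@(0,0):A a2@(0,3):B a3@(0,2):B a4@(1,0):A a5@(0,4):A a6@(5,3):B
t=5: a0@(4,4):B a1@(0,0):A a2@(0,3):B a3@(0,2):B a4@(1,0):A a5@(0,1):A a6@(5,3):B

AABB..
A.....
......
......
....B.
...B..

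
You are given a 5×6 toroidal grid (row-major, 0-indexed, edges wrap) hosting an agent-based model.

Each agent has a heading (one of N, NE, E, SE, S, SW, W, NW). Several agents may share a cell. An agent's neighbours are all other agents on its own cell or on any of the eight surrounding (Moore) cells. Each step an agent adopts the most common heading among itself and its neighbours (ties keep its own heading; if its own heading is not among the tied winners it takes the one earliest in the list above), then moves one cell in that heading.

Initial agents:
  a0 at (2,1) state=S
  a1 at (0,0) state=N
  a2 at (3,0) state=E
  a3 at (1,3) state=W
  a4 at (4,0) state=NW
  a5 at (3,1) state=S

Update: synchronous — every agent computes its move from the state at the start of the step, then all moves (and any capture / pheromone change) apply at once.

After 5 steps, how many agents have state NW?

t=1: a0@(3,1):S a1@(4,0):N a2@(4,0):S a3@(1,2):W a4@(3,5):NW a5@(4,1):S
t=2: a0@(4,1):S a1@(0,0):S a2@(0,0):S a3@(1,1):W a4@(2,4):NW a5@(0,1):S
t=3: a0@(0,1):S a1@(1,0):S a2@(1,0):S a3@(2,1):S a4@(1,3):NW a5@(1,1):S
t=4: a0@(1,1):S a1@(2,0):S a2@(2,0):S a3@(3,1):S a4@(0,2):NW a5@(2,1):S
t=5: a0@(2,1):S a1@(3,0):S a2@(3,0):S a3@(4,1):S a4@(4,1):NW a5@(3,1):S

1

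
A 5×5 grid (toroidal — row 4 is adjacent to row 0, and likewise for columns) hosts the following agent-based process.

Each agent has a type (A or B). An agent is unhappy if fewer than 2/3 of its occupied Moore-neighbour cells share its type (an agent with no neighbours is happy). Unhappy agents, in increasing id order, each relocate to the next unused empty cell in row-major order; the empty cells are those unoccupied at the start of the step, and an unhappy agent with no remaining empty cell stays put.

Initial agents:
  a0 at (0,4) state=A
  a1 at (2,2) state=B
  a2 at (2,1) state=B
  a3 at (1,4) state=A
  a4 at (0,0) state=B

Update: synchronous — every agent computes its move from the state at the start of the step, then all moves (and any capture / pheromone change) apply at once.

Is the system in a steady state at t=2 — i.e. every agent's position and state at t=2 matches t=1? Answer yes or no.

t=1: a0@(0,1):A a1@(2,2):B a2@(2,1):B a3@(0,2):A a4@(0,3):B
t=2: a0@(0,1):A a1@(2,2):B a2@(2,1):B a3@(0,0):A a4@(0,4):B

no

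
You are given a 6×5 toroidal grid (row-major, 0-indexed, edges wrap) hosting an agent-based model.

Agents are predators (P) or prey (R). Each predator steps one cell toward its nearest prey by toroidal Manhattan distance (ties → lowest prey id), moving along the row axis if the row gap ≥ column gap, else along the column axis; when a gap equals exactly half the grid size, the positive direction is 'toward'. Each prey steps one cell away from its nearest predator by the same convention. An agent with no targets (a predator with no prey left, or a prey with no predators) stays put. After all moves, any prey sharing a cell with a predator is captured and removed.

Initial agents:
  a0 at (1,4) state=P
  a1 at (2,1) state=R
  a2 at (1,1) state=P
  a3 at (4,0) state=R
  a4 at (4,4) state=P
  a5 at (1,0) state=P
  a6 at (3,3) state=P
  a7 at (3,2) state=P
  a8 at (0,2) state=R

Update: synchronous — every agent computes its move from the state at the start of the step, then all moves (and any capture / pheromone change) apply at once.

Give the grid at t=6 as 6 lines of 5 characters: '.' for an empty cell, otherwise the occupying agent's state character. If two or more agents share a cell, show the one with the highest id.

..R.R
.....
.....
.....
...P.
...PP

t=1: a0@(1,0):P a1@(3,1):R a2@(2,1):P a3@(4,1):R a4@(4,0):P a5@(2,0):P a6@(3,2):P a7@(2,2):P a8@(5,2):R
t=2: a0@(2,0):P a2@(3,1):P a3@(4,2):R a4@(4,1):P a5@(3,0):P a6@(3,1):P a7@(3,2):P a8@(0,2):R
t=3: a0@(3,0):P a2@(4,1):P a3@(4,3):R a4@(4,2):P a5@(3,1):P a6@(4,1):P a7@(4,2):P a8@(1,2):R
t=4: a0@(3,4):P a2@(4,2):P a3@(4,4):R a4@(4,3):P a5@(3,2):P a6@(4,2):P a7@(4,3):P a8@(0,2):R
t=5: a0@(4,4):P a2@(4,3):P a3@(5,4):R a4@(4,4):P a5@(3,3):P a6@(4,3):P a7@(4,4):P a8@(1,2):R
t=6: a0@(5,4):P a2@(5,3):P a3@(0,4):R a4@(5,4):P a5@(4,3):P a6@(5,3):P a7@(5,4):P a8@(0,2):R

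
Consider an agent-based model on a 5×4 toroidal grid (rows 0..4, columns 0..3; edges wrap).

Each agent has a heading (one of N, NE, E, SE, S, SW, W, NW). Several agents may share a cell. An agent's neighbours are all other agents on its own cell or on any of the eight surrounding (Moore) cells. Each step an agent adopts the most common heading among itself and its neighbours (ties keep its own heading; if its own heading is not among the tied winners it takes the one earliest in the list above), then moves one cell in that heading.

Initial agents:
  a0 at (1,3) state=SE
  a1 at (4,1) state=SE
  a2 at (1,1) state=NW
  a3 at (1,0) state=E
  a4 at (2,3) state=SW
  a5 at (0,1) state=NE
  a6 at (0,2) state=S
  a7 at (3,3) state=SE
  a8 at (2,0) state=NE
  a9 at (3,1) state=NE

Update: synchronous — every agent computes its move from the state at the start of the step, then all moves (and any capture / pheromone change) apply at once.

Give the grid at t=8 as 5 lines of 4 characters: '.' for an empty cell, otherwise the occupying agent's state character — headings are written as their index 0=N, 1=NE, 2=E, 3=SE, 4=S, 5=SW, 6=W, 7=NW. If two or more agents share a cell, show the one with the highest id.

t=1: a0@(2,0):SE a1@(3,2):NE a2@(0,2):NE a3@(0,1):NE a4@(3,0):SE a5@(4,2):NE a6@(1,3):SE a7@(4,0):SE a8@(1,1):NE a9@(2,2):NE
t=2: a0@(3,1):SE a1@(2,3):NE a2@(4,3):NE a3@(4,2):NE a4@(4,1):SE a5@(3,3):NE a6@(2,0):SE a7@(0,1):SE a8@(0,2):NE a9@(1,3):NE
t=3: a0@(4,2):SE a1@(1,0):NE a2@(3,0):NE a3@(3,3):NE a4@(0,2):SE a5@(2,0):NE a6@(1,1):NE a7@(1,2):SE a8@(4,3):NE a9@(0,0):NE
t=4: a0@(0,3):SE a1@(0,1):NE a2@(2,1):NE a3@(2,0):NE a4@(1,3):SE a5@(1,1):NE a6@(0,2):NE a7@(2,3):SE a8@(3,0):NE a9@(4,1):NE
t=5: a0@(1,0):SE a1@(4,2):NE a2@(1,2):NE a3@(1,1):NE a4@(2,0):SE a5@(0,2):NE a6@(4,3):NE a7@(3,0):SE a8@(2,1):NE a9@(3,2):NE
t=6: a0@(2,1):SE a1@(3,3):NE a2@(0,3):NE a3@(0,2):NE a4@(3,1):SE a5@(4,3):NE a6@(3,0):NE a7@(4,1):SE a8@(1,2):NE a9@(2,3):NE
t=7: a0@(3,2):SE a1@(2,0):NE a2@(4,0):NE a3@(4,3):NE a4@(4,2):SE a5@(3,0):NE a6@(2,1):NE a7@(0,2):SE a8@(0,3):NE a9@(1,0):NE
t=8: a0@(4,3):SE a1@(1,1):NE a2@(3,1):NE a3@(3,0):NE a4@(0,3):SE a5@(2,1):NE a6@(1,2):NE a7@(1,3):SE a8@(4,0):NE a9@(0,1):NE

.1.3
.113
.1..
11..
1..3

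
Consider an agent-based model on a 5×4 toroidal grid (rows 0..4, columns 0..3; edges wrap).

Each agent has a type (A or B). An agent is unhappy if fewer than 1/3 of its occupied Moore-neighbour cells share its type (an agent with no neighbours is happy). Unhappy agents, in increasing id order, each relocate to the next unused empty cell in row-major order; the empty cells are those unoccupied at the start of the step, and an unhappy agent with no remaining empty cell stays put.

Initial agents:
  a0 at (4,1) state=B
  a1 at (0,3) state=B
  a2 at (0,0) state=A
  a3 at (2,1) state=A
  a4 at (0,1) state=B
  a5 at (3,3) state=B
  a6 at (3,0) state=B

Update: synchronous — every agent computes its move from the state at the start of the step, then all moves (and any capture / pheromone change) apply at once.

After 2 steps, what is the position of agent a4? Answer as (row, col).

t=1: a0@(4,1):B a1@(0,2):B a2@(1,0):A a3@(1,1):A a4@(0,1):B a5@(3,3):B a6@(3,0):B
t=2: (unchanged — steady state)

(0, 1)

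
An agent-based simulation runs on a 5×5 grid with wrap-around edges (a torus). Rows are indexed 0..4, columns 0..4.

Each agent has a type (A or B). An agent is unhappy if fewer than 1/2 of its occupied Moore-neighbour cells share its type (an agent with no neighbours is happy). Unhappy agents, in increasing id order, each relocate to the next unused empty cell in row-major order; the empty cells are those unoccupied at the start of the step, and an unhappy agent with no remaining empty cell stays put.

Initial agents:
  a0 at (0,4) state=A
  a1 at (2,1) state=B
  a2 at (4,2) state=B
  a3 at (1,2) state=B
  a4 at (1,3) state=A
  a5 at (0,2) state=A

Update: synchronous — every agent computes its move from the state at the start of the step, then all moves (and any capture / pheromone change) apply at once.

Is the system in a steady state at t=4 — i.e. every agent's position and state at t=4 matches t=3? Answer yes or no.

yes

t=1: a0@(0,4):A a1@(2,1):B a2@(0,0):B a3@(0,1):B a4@(1,3):A a5@(0,3):A
t=2: (unchanged — steady state)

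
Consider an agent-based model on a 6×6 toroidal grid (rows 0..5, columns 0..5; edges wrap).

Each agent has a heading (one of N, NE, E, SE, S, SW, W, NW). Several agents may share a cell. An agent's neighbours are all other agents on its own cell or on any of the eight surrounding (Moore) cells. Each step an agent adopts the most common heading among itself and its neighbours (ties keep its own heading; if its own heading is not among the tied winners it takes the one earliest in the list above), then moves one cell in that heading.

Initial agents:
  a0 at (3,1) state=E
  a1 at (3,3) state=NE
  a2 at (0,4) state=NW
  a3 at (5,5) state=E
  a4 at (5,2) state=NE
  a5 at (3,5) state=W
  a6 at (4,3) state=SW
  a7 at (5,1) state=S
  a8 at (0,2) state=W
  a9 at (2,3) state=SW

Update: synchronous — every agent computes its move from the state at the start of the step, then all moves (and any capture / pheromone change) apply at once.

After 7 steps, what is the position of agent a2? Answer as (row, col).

(3, 3)

t=1: a0@(3,2):E a1@(4,2):SW a2@(5,3):NW a3@(5,0):E a4@(4,3):NE a5@(3,4):W a6@(3,4):NE a7@(0,1):S a8@(0,1):W a9@(3,2):SW
t=2: a0@(4,1):SW a1@(5,1):SW a2@(4,2):NW a3@(5,1):E a4@(3,4):NE a5@(2,5):NE a6@(2,5):NE a7@(1,1):S a8@(0,0):W a9@(4,1):SW
t=3: a0@(5,0):SW a1@(0,0):SW a2@(5,1):SW a3@(0,0):SW a4@(2,5):NE a5@(1,0):NE a6@(1,0):NE a7@(2,1):S a8@(0,5):W a9@(5,0):SW
t=4: a0@(0,5):SW a1@(1,5):SW a2@(0,0):SW a3@(1,5):SW a4@(1,0):NE a5@(0,1):NE a6@(0,1):NE a7@(1,2):NE a8@(1,4):SW a9@(0,5):SW
t=5: a0@(1,4):SW a1@(2,4):SW a2@(1,5):SW a3@(2,4):SW a4@(2,5):SW a5@(5,2):NE a6@(5,2):NE a7@(0,3):NE a8@(2,3):SW a9@(1,4):SW
t=6: a0@(2,3):SW a1@(3,3):SW a2@(2,4):SW a3@(3,3):SW a4@(3,4):SW a5@(4,3):NE a6@(4,3):NE a7@(5,4):NE a8@(3,2):SW a9@(2,3):SW
t=7: a0@(3,2):SW a1@(4,2):SW a2@(3,3):SW a3@(4,2):SW a4@(4,3):SW a5@(5,2):SW a6@(5,2):SW a7@(4,5):NE a8@(4,1):SW a9@(3,2):SW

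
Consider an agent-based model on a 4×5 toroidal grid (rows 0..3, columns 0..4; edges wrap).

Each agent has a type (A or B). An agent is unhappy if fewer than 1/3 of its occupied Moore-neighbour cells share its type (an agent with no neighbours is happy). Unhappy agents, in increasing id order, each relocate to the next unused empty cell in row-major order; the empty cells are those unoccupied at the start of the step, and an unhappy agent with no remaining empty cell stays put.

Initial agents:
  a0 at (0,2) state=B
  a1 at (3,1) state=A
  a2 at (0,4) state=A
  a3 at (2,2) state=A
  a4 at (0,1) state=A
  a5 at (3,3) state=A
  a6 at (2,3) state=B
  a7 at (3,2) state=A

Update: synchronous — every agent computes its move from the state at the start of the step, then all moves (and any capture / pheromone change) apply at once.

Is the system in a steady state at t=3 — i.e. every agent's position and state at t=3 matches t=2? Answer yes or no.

t=1: a0@(0,0):B a1@(3,1):A a2@(0,4):A a3@(2,2):A a4@(0,1):A a5@(3,3):A a6@(0,3):B a7@(3,2):A
t=2: a0@(0,2):B a1@(3,1):A a2@(0,4):A a3@(2,2):A a4@(0,1):A a5@(3,3):A a6@(1,0):B a7@(3,2):A
t=3: a0@(0,0):B a1@(3,1):A a2@(0,4):A a3@(2,2):A a4@(0,1):A a5@(3,3):A a6@(0,3):B a7@(3,2):A

no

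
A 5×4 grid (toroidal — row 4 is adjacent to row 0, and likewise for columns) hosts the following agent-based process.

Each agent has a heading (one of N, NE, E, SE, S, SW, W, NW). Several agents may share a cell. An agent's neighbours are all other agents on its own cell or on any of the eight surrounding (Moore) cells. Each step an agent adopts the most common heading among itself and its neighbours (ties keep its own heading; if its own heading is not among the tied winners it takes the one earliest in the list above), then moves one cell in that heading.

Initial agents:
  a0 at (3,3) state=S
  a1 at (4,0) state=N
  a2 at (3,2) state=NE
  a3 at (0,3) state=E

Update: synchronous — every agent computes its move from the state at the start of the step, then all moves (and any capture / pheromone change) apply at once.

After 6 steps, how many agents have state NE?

1

t=1: a0@(4,3):S a1@(3,0):N a2@(2,3):NE a3@(0,0):E
t=2: a0@(0,3):S a1@(2,0):N a2@(1,0):NE a3@(0,1):E
t=3: a0@(1,3):S a1@(1,0):N a2@(0,1):NE a3@(0,2):E
t=4: a0@(2,3):S a1@(0,0):N a2@(4,2):NE a3@(0,3):E
t=5: a0@(3,3):S a1@(4,0):N a2@(3,3):NE a3@(0,0):E
t=6: a0@(4,3):S a1@(3,0):N a2@(2,0):NE a3@(0,1):E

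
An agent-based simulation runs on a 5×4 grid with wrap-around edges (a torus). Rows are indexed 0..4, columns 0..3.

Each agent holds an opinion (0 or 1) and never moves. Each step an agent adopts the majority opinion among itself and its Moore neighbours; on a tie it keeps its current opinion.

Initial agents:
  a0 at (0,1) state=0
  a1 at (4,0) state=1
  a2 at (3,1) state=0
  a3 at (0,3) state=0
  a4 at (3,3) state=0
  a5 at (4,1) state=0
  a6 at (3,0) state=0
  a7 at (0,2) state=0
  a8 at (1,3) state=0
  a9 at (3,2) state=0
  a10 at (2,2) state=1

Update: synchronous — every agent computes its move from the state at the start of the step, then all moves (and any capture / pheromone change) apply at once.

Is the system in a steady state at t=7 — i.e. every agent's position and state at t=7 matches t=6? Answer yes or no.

yes

t=1: a0@(0,1):0 a1@(4,0):0 a2@(3,1):0 a3@(0,3):0 a4@(3,3):0 a5@(4,1):0 a6@(3,0):0 a7@(0,2):0 a8@(1,3):0 a9@(3,2):0 a10@(2,2):0
t=2: (unchanged — steady state)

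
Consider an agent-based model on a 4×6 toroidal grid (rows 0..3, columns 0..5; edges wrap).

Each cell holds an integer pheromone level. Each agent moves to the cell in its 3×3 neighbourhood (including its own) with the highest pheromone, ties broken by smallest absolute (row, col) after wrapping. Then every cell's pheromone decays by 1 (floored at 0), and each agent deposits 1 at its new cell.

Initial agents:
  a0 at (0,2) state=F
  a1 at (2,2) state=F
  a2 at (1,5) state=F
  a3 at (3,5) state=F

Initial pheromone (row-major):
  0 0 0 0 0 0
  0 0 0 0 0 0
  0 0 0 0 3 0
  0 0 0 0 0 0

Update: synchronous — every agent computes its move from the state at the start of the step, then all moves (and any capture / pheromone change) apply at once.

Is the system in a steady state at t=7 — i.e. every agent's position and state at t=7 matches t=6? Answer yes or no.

t=1: a0@(0,1) a1@(1,1) a2@(2,4) a3@(2,4) | pheromone: 0 1 0 0 0 0 / 0 1 0 0 0 0 / 0 0 0 0 4 0 / 0 0 0 0 0 0
t=2: a0@(0,1) a1@(0,1) a2@(2,4) a3@(2,4) | pheromone: 0 2 0 0 0 0 / 0 0 0 0 0 0 / 0 0 0 0 5 0 / 0 0 0 0 0 0
t=3: a0@(0,1) a1@(0,1) a2@(2,4) a3@(2,4) | pheromone: 0 3 0 0 0 0 / 0 0 0 0 0 0 / 0 0 0 0 6 0 / 0 0 0 0 0 0
t=4: a0@(0,1) a1@(0,1) a2@(2,4) a3@(2,4) | pheromone: 0 4 0 0 0 0 / 0 0 0 0 0 0 / 0 0 0 0 7 0 / 0 0 0 0 0 0
t=5: a0@(0,1) a1@(0,1) a2@(2,4) a3@(2,4) | pheromone: 0 5 0 0 0 0 / 0 0 0 0 0 0 / 0 0 0 0 8 0 / 0 0 0 0 0 0
t=6: a0@(0,1) a1@(0,1) a2@(2,4) a3@(2,4) | pheromone: 0 6 0 0 0 0 / 0 0 0 0 0 0 / 0 0 0 0 9 0 / 0 0 0 0 0 0
t=7: a0@(0,1) a1@(0,1) a2@(2,4) a3@(2,4) | pheromone: 0 7 0 0 0 0 / 0 0 0 0 0 0 / 0 0 0 0 10 0 / 0 0 0 0 0 0

yes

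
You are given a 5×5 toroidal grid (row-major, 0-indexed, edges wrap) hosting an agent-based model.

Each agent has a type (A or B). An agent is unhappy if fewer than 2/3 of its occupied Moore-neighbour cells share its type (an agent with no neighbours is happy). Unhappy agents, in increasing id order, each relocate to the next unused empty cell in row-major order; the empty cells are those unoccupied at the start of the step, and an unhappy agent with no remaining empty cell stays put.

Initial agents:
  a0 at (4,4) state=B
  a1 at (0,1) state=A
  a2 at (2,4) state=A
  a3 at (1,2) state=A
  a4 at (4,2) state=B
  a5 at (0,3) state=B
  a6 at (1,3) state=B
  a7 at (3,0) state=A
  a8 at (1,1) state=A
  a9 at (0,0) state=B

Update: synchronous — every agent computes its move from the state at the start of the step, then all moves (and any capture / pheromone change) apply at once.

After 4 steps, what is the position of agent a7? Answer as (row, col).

t=1: a0@(4,4):B a1@(0,2):A a2@(0,4):A a3@(1,0):A a4@(1,4):B a5@(0,3):B a6@(2,0):B a7@(2,1):A a8@(1,1):A a9@(2,2):B
t=2: a0@(0,0):B a1@(0,1):A a2@(1,2):A a3@(1,3):A a4@(2,3):B a5@(2,4):B a6@(3,0):B a7@(3,1):A a8@(3,2):A a9@(3,3):B
t=3: a0@(0,2):B a1@(0,3):A a2@(1,2):A a3@(0,4):A a4@(1,0):B a5@(2,4):B a6@(1,1):B a7@(1,4):A a8@(2,0):A a9@(3,3):B
t=4: a0@(0,0):B a1@(0,3):A a2@(0,1):A a3@(0,4):A a4@(1,3):B a5@(2,1):B a6@(2,2):B a7@(2,3):A a8@(3,0):A a9@(3,3):B

(2, 3)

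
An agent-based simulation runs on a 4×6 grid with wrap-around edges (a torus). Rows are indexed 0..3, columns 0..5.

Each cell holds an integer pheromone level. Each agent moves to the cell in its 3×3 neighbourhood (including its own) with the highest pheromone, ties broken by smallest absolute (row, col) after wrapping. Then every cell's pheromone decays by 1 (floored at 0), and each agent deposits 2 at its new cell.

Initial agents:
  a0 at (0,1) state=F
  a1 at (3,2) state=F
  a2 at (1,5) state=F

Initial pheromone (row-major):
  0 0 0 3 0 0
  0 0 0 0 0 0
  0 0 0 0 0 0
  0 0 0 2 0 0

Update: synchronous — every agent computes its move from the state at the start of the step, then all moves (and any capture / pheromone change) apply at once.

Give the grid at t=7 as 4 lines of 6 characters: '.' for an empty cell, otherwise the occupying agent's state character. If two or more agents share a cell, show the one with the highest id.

t=1: a0@(0,0) a1@(0,3) a2@(0,0) | pheromone: 4 0 0 4 0 0 / 0 0 0 0 0 0 / 0 0 0 0 0 0 / 0 0 0 1 0 0
t=2: a0@(0,0) a1@(0,3) a2@(0,0) | pheromone: 7 0 0 5 0 0 / 0 0 0 0 0 0 / 0 0 0 0 0 0 / 0 0 0 0 0 0
t=3: a0@(0,0) a1@(0,3) a2@(0,0) | pheromone: 10 0 0 6 0 0 / 0 0 0 0 0 0 / 0 0 0 0 0 0 / 0 0 0 0 0 0
t=4: a0@(0,0) a1@(0,3) a2@(0,0) | pheromone: 13 0 0 7 0 0 / 0 0 0 0 0 0 / 0 0 0 0 0 0 / 0 0 0 0 0 0
t=5: a0@(0,0) a1@(0,3) a2@(0,0) | pheromone: 16 0 0 8 0 0 / 0 0 0 0 0 0 / 0 0 0 0 0 0 / 0 0 0 0 0 0
t=6: a0@(0,0) a1@(0,3) a2@(0,0) | pheromone: 19 0 0 9 0 0 / 0 0 0 0 0 0 / 0 0 0 0 0 0 / 0 0 0 0 0 0
t=7: a0@(0,0) a1@(0,3) a2@(0,0) | pheromone: 22 0 0 10 0 0 / 0 0 0 0 0 0 / 0 0 0 0 0 0 / 0 0 0 0 0 0

F..F..
......
......
......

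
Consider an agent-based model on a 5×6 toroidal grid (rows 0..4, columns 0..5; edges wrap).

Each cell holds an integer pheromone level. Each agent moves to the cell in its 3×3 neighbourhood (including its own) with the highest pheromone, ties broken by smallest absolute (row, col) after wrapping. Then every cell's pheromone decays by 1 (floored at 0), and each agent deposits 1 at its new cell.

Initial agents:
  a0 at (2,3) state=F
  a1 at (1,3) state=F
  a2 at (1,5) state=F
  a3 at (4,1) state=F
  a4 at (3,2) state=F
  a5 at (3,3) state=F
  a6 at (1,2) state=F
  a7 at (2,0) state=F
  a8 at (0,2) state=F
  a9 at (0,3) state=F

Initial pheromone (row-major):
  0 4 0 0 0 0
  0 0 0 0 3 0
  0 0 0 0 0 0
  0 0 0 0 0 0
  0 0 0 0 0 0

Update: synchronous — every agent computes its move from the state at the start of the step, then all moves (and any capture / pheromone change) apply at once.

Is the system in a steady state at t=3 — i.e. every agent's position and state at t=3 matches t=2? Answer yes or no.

t=1: a0@(1,4) a1@(1,4) a2@(1,4) a3@(0,1) a4@(2,1) a5@(2,2) a6@(0,1) a7@(1,0) a8@(0,1) a9@(1,4) | pheromone: 0 6 0 0 0 0 / 1 0 0 0 6 0 / 0 1 1 0 0 0 / 0 0 0 0 0 0 / 0 0 0 0 0 0
t=2: a0@(1,4) a1@(1,4) a2@(1,4) a3@(0,1) a4@(1,0) a5@(2,1) a6@(0,1) a7@(0,1) a8@(0,1) a9@(1,4) | pheromone: 0 9 0 0 0 0 / 1 0 0 0 9 0 / 0 1 0 0 0 0 / 0 0 0 0 0 0 / 0 0 0 0 0 0
t=3: a0@(1,4) a1@(1,4) a2@(1,4) a3@(0,1) a4@(0,1) a5@(1,0) a6@(0,1) a7@(0,1) a8@(0,1) a9@(1,4) | pheromone: 0 13 0 0 0 0 / 1 0 0 0 12 0 / 0 0 0 0 0 0 / 0 0 0 0 0 0 / 0 0 0 0 0 0

no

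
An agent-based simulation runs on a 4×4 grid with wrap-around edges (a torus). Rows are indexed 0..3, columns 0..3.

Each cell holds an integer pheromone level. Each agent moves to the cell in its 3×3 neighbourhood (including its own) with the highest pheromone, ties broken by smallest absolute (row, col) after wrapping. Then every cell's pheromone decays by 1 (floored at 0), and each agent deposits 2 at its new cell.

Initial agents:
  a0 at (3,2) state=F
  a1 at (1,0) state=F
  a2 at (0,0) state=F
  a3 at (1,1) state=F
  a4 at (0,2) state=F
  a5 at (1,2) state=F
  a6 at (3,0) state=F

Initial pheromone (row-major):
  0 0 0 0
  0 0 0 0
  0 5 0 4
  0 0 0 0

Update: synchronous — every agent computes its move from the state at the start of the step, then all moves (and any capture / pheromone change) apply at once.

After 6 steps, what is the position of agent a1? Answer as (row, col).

(2, 1)

t=1: a0@(2,1) a1@(2,1) a2@(0,0) a3@(2,1) a4@(0,1) a5@(2,1) a6@(2,1) | pheromone: 2 2 0 0 / 0 0 0 0 / 0 14 0 3 / 0 0 0 0
t=2: a0@(2,1) a1@(2,1) a2@(0,0) a3@(2,1) a4@(0,0) a5@(2,1) a6@(2,1) | pheromone: 5 1 0 0 / 0 0 0 0 / 0 23 0 2 / 0 0 0 0
t=3: a0@(2,1) a1@(2,1) a2@(0,0) a3@(2,1) a4@(0,0) a5@(2,1) a6@(2,1) | pheromone: 8 0 0 0 / 0 0 0 0 / 0 32 0 1 / 0 0 0 0
t=4: a0@(2,1) a1@(2,1) a2@(0,0) a3@(2,1) a4@(0,0) a5@(2,1) a6@(2,1) | pheromone: 11 0 0 0 / 0 0 0 0 / 0 41 0 0 / 0 0 0 0
t=5: a0@(2,1) a1@(2,1) a2@(0,0) a3@(2,1) a4@(0,0) a5@(2,1) a6@(2,1) | pheromone: 14 0 0 0 / 0 0 0 0 / 0 50 0 0 / 0 0 0 0
t=6: a0@(2,1) a1@(2,1) a2@(0,0) a3@(2,1) a4@(0,0) a5@(2,1) a6@(2,1) | pheromone: 17 0 0 0 / 0 0 0 0 / 0 59 0 0 / 0 0 0 0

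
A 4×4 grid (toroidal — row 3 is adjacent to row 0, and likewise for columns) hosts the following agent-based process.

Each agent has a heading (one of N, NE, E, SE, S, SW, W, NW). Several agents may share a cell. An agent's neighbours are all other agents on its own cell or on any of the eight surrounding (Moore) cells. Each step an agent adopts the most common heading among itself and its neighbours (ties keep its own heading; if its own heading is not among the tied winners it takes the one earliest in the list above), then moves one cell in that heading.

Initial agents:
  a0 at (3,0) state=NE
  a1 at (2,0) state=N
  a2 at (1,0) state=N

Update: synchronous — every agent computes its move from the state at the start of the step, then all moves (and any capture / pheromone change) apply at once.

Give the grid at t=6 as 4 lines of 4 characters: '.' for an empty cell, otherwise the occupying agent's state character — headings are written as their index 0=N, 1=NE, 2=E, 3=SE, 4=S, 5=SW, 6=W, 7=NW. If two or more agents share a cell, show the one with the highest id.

0...
..1.
....
0...

t=1: a0@(2,1):NE a1@(1,0):N a2@(0,0):N
t=2: a0@(1,2):NE a1@(0,0):N a2@(3,0):N
t=3: a0@(0,3):NE a1@(3,0):N a2@(2,0):N
t=4: a0@(3,0):NE a1@(2,0):N a2@(1,0):N
t=5: a0@(2,1):NE a1@(1,0):N a2@(0,0):N
t=6: a0@(1,2):NE a1@(0,0):N a2@(3,0):N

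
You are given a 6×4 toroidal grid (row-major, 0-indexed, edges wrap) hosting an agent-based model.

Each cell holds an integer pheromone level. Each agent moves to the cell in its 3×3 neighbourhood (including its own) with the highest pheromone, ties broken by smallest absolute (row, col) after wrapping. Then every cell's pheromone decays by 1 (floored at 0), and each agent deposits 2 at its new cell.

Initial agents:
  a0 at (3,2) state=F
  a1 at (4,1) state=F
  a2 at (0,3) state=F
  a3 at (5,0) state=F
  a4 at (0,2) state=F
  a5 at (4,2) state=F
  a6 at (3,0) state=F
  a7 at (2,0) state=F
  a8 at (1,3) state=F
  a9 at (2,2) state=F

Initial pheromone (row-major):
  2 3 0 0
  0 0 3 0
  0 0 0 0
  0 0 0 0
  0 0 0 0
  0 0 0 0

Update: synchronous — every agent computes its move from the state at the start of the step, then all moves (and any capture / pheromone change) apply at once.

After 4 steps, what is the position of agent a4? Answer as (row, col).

(1, 2)

t=1: a0@(2,1) a1@(3,0) a2@(1,2) a3@(0,1) a4@(0,1) a5@(3,1) a6@(2,0) a7@(1,0) a8@(1,2) a9@(1,2) | pheromone: 1 6 0 0 / 2 0 8 0 / 2 2 0 0 / 2 2 0 0 / 0 0 0 0 / 0 0 0 0
t=2: a0@(1,2) a1@(2,0) a2@(1,2) a3@(1,2) a4@(1,2) a5@(2,0) a6@(1,0) a7@(0,1) a8@(1,2) a9@(1,2) | pheromone: 0 7 0 0 / 3 0 19 0 / 5 1 0 0 / 1 1 0 0 / 0 0 0 0 / 0 0 0 0
t=3: a0@(1,2) a1@(2,0) a2@(1,2) a3@(1,2) a4@(1,2) a5@(2,0) a6@(0,1) a7@(1,2) a8@(1,2) a9@(1,2) | pheromone: 0 8 0 0 / 2 0 32 0 / 8 0 0 0 / 0 0 0 0 / 0 0 0 0 / 0 0 0 0
t=4: a0@(1,2) a1@(2,0) a2@(1,2) a3@(1,2) a4@(1,2) a5@(2,0) a6@(1,2) a7@(1,2) a8@(1,2) a9@(1,2) | pheromone: 0 7 0 0 / 1 0 47 0 / 11 0 0 0 / 0 0 0 0 / 0 0 0 0 / 0 0 0 0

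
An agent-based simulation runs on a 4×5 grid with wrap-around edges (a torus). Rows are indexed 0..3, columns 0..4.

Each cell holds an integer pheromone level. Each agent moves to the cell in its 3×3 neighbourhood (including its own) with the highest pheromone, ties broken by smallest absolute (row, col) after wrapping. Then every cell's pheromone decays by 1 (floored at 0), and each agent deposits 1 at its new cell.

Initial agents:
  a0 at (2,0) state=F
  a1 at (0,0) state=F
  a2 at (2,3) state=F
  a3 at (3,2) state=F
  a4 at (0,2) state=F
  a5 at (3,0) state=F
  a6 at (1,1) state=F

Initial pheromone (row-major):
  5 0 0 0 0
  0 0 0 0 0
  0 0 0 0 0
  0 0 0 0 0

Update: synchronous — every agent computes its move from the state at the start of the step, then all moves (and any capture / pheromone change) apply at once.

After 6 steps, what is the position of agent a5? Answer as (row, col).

t=1: a0@(1,0) a1@(0,0) a2@(1,2) a3@(0,1) a4@(0,1) a5@(0,0) a6@(0,0) | pheromone: 7 2 0 0 0 / 1 0 1 0 0 / 0 0 0 0 0 / 0 0 0 0 0
t=2: a0@(0,0) a1@(0,0) a2@(0,1) a3@(0,0) a4@(0,0) a5@(0,0) a6@(0,0) | pheromone: 12 2 0 0 0 / 0 0 0 0 0 / 0 0 0 0 0 / 0 0 0 0 0
t=3: a0@(0,0) a1@(0,0) a2@(0,0) a3@(0,0) a4@(0,0) a5@(0,0) a6@(0,0) | pheromone: 18 1 0 0 0 / 0 0 0 0 0 / 0 0 0 0 0 / 0 0 0 0 0
t=4: a0@(0,0) a1@(0,0) a2@(0,0) a3@(0,0) a4@(0,0) a5@(0,0) a6@(0,0) | pheromone: 24 0 0 0 0 / 0 0 0 0 0 / 0 0 0 0 0 / 0 0 0 0 0
t=5: a0@(0,0) a1@(0,0) a2@(0,0) a3@(0,0) a4@(0,0) a5@(0,0) a6@(0,0) | pheromone: 30 0 0 0 0 / 0 0 0 0 0 / 0 0 0 0 0 / 0 0 0 0 0
t=6: a0@(0,0) a1@(0,0) a2@(0,0) a3@(0,0) a4@(0,0) a5@(0,0) a6@(0,0) | pheromone: 36 0 0 0 0 / 0 0 0 0 0 / 0 0 0 0 0 / 0 0 0 0 0

(0, 0)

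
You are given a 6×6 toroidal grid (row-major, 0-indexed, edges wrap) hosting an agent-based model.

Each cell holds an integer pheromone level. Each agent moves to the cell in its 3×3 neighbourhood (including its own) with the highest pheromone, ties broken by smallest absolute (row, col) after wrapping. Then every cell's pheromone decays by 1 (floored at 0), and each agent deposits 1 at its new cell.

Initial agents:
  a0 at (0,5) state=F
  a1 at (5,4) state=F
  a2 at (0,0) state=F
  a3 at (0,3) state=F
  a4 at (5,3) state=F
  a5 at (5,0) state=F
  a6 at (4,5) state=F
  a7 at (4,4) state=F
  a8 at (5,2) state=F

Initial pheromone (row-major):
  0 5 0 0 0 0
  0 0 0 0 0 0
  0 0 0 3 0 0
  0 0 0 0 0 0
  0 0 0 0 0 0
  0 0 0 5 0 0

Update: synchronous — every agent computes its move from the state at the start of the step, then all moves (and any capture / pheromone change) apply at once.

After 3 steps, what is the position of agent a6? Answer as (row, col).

t=1: a0@(0,0) a1@(5,3) a2@(0,1) a3@(5,3) a4@(5,3) a5@(0,1) a6@(3,0) a7@(5,3) a8@(0,1) | pheromone: 1 7 0 0 0 0 / 0 0 0 0 0 0 / 0 0 0 2 0 0 / 1 0 0 0 0 0 / 0 0 0 0 0 0 / 0 0 0 8 0 0
t=2: a0@(0,1) a1@(5,3) a2@(0,1) a3@(5,3) a4@(5,3) a5@(0,1) a6@(3,0) a7@(5,3) a8@(0,1) | pheromone: 0 10 0 0 0 0 / 0 0 0 0 0 0 / 0 0 0 1 0 0 / 1 0 0 0 0 0 / 0 0 0 0 0 0 / 0 0 0 11 0 0
t=3: a0@(0,1) a1@(5,3) a2@(0,1) a3@(5,3) a4@(5,3) a5@(0,1) a6@(3,0) a7@(5,3) a8@(0,1) | pheromone: 0 13 0 0 0 0 / 0 0 0 0 0 0 / 0 0 0 0 0 0 / 1 0 0 0 0 0 / 0 0 0 0 0 0 / 0 0 0 14 0 0

(3, 0)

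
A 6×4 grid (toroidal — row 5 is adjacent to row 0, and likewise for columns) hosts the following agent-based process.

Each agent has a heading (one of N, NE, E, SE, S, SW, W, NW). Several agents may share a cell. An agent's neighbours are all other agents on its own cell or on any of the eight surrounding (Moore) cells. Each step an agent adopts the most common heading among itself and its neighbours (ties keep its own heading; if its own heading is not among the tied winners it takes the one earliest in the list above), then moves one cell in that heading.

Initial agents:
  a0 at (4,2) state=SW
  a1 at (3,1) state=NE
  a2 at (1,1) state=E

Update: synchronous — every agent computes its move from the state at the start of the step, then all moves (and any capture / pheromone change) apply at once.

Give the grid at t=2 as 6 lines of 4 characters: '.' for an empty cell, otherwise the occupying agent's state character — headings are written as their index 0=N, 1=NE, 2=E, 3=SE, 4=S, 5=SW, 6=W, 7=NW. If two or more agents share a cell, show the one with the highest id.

5...
...2
....
....
....
....

t=1: a0@(5,1):SW a1@(2,2):NE a2@(1,2):E
t=2: a0@(0,0):SW a1@(1,3):NE a2@(1,3):E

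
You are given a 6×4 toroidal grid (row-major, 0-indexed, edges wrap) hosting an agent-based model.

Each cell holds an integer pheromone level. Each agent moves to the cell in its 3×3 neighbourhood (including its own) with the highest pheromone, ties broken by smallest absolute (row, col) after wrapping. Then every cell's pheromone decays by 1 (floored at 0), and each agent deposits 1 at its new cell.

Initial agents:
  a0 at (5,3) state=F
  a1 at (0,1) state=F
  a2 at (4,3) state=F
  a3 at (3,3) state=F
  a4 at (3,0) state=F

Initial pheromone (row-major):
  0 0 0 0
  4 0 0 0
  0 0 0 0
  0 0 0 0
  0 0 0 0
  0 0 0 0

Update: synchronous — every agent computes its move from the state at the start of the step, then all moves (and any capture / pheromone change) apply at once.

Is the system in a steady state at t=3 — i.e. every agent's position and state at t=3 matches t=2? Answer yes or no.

t=1: a0@(0,0) a1@(1,0) a2@(3,0) a3@(2,0) a4@(2,0) | pheromone: 1 0 0 0 / 4 0 0 0 / 2 0 0 0 / 1 0 0 0 / 0 0 0 0 / 0 0 0 0
t=2: a0@(1,0) a1@(1,0) a2@(2,0) a3@(1,0) a4@(1,0) | pheromone: 0 0 0 0 / 7 0 0 0 / 2 0 0 0 / 0 0 0 0 / 0 0 0 0 / 0 0 0 0
t=3: a0@(1,0) a1@(1,0) a2@(1,0) a3@(1,0) a4@(1,0) | pheromone: 0 0 0 0 / 11 0 0 0 / 1 0 0 0 / 0 0 0 0 / 0 0 0 0 / 0 0 0 0

no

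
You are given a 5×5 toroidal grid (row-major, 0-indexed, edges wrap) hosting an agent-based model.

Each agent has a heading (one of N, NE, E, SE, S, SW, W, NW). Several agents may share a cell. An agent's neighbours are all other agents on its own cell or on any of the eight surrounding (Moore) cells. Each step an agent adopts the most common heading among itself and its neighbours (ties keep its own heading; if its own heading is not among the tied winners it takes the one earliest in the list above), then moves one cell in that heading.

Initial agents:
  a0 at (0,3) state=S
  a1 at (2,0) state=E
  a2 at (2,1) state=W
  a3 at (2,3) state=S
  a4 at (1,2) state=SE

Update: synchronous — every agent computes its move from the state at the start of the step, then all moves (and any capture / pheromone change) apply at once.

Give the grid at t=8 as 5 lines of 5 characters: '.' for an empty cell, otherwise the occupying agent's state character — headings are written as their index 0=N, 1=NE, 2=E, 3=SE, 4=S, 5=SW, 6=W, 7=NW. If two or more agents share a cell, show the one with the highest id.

t=1: a0@(1,3):S a1@(2,1):E a2@(2,0):W a3@(3,3):S a4@(2,2):S
t=2: a0@(2,3):S a1@(2,2):E a2@(2,4):W a3@(4,3):S a4@(3,2):S
t=3: a0@(3,3):S a1@(3,2):S a2@(2,3):W a3@(0,3):S a4@(4,2):S
t=4: a0@(4,3):S a1@(4,2):S a2@(3,3):S a3@(1,3):S a4@(0,2):S
t=5: a0@(0,3):S a1@(0,2):S a2@(4,3):S a3@(2,3):S a4@(1,2):S
t=6: a0@(1,3):S a1@(1,2):S a2@(0,3):S a3@(3,3):S a4@(2,2):S
t=7: a0@(2,3):S a1@(2,2):S a2@(1,3):S a3@(4,3):S a4@(3,2):S
t=8: a0@(3,3):S a1@(3,2):S a2@(2,3):S a3@(0,3):S a4@(4,2):S

...4.
.....
...4.
..44.
..4..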